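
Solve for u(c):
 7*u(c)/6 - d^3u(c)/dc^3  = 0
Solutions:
 u(c) = C3*exp(6^(2/3)*7^(1/3)*c/6) + (C1*sin(2^(2/3)*3^(1/6)*7^(1/3)*c/4) + C2*cos(2^(2/3)*3^(1/6)*7^(1/3)*c/4))*exp(-6^(2/3)*7^(1/3)*c/12)


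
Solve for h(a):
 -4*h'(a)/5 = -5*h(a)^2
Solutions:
 h(a) = -4/(C1 + 25*a)


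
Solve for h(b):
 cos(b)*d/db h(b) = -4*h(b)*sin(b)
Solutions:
 h(b) = C1*cos(b)^4


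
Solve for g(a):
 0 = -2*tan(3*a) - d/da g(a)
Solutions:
 g(a) = C1 + 2*log(cos(3*a))/3


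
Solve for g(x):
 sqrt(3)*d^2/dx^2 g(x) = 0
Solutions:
 g(x) = C1 + C2*x


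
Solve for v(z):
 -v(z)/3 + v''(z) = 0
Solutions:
 v(z) = C1*exp(-sqrt(3)*z/3) + C2*exp(sqrt(3)*z/3)


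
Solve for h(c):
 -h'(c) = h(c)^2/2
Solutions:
 h(c) = 2/(C1 + c)


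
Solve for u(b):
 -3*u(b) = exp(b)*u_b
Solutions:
 u(b) = C1*exp(3*exp(-b))


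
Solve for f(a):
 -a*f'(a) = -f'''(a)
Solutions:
 f(a) = C1 + Integral(C2*airyai(a) + C3*airybi(a), a)


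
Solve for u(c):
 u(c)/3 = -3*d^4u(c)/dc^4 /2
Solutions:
 u(c) = (C1*sin(2^(3/4)*sqrt(3)*c/6) + C2*cos(2^(3/4)*sqrt(3)*c/6))*exp(-2^(3/4)*sqrt(3)*c/6) + (C3*sin(2^(3/4)*sqrt(3)*c/6) + C4*cos(2^(3/4)*sqrt(3)*c/6))*exp(2^(3/4)*sqrt(3)*c/6)


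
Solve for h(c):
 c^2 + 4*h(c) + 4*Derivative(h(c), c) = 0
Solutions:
 h(c) = C1*exp(-c) - c^2/4 + c/2 - 1/2


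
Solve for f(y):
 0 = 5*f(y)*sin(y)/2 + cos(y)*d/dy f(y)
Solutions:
 f(y) = C1*cos(y)^(5/2)


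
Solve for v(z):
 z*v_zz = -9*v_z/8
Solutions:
 v(z) = C1 + C2/z^(1/8)


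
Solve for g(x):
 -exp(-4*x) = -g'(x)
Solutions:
 g(x) = C1 - exp(-4*x)/4


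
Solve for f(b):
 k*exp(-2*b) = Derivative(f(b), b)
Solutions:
 f(b) = C1 - k*exp(-2*b)/2


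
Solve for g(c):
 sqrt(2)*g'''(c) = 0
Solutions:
 g(c) = C1 + C2*c + C3*c^2


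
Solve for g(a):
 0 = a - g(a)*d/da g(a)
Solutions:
 g(a) = -sqrt(C1 + a^2)
 g(a) = sqrt(C1 + a^2)


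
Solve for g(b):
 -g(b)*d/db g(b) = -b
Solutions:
 g(b) = -sqrt(C1 + b^2)
 g(b) = sqrt(C1 + b^2)


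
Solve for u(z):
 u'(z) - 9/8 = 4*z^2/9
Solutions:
 u(z) = C1 + 4*z^3/27 + 9*z/8


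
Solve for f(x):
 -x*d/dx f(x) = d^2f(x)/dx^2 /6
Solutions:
 f(x) = C1 + C2*erf(sqrt(3)*x)


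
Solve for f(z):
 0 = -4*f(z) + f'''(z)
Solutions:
 f(z) = C3*exp(2^(2/3)*z) + (C1*sin(2^(2/3)*sqrt(3)*z/2) + C2*cos(2^(2/3)*sqrt(3)*z/2))*exp(-2^(2/3)*z/2)


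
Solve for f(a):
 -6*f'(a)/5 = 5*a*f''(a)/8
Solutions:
 f(a) = C1 + C2/a^(23/25)


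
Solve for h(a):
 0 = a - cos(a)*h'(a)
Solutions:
 h(a) = C1 + Integral(a/cos(a), a)


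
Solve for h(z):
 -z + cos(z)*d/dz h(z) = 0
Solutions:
 h(z) = C1 + Integral(z/cos(z), z)


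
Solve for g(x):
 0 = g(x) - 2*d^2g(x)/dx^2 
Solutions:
 g(x) = C1*exp(-sqrt(2)*x/2) + C2*exp(sqrt(2)*x/2)


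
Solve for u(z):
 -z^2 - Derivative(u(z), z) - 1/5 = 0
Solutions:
 u(z) = C1 - z^3/3 - z/5


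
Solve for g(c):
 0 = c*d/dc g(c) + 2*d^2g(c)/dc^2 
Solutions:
 g(c) = C1 + C2*erf(c/2)


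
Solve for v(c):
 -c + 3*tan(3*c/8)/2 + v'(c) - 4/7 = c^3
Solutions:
 v(c) = C1 + c^4/4 + c^2/2 + 4*c/7 + 4*log(cos(3*c/8))


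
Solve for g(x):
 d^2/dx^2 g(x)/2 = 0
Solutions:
 g(x) = C1 + C2*x


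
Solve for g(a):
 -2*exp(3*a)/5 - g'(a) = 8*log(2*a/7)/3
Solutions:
 g(a) = C1 - 8*a*log(a)/3 + 8*a*(-log(2) + 1 + log(7))/3 - 2*exp(3*a)/15


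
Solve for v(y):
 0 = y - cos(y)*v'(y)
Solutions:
 v(y) = C1 + Integral(y/cos(y), y)


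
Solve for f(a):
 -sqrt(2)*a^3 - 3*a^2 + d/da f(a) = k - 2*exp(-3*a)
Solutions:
 f(a) = C1 + sqrt(2)*a^4/4 + a^3 + a*k + 2*exp(-3*a)/3


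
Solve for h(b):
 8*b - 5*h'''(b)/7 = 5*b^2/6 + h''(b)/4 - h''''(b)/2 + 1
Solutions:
 h(b) = C1 + C2*b + C3*exp(b*(10 - 3*sqrt(22))/14) + C4*exp(b*(10 + 3*sqrt(22))/14) - 5*b^4/18 + 536*b^3/63 - 3998*b^2/49


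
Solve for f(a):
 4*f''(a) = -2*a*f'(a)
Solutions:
 f(a) = C1 + C2*erf(a/2)


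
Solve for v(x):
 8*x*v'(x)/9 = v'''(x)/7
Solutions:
 v(x) = C1 + Integral(C2*airyai(2*21^(1/3)*x/3) + C3*airybi(2*21^(1/3)*x/3), x)


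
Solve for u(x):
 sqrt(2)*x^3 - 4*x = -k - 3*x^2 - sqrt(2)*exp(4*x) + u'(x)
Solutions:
 u(x) = C1 + k*x + sqrt(2)*x^4/4 + x^3 - 2*x^2 + sqrt(2)*exp(4*x)/4


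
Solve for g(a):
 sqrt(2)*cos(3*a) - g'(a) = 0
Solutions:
 g(a) = C1 + sqrt(2)*sin(3*a)/3


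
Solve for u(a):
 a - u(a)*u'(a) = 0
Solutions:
 u(a) = -sqrt(C1 + a^2)
 u(a) = sqrt(C1 + a^2)


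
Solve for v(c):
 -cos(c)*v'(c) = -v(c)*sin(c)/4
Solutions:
 v(c) = C1/cos(c)^(1/4)


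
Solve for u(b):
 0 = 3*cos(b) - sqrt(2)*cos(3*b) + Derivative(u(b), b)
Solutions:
 u(b) = C1 - 3*sin(b) + sqrt(2)*sin(3*b)/3


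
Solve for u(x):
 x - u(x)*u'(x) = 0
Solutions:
 u(x) = -sqrt(C1 + x^2)
 u(x) = sqrt(C1 + x^2)


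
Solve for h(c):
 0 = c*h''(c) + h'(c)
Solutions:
 h(c) = C1 + C2*log(c)


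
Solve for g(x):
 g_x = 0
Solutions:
 g(x) = C1


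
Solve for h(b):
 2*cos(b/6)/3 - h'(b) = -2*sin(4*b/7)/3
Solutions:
 h(b) = C1 + 4*sin(b/6) - 7*cos(4*b/7)/6


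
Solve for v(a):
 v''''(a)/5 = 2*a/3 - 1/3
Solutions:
 v(a) = C1 + C2*a + C3*a^2 + C4*a^3 + a^5/36 - 5*a^4/72


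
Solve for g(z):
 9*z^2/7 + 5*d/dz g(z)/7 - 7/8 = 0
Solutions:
 g(z) = C1 - 3*z^3/5 + 49*z/40


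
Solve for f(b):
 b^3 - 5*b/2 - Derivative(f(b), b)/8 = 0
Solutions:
 f(b) = C1 + 2*b^4 - 10*b^2


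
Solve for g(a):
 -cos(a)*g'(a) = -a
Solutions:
 g(a) = C1 + Integral(a/cos(a), a)


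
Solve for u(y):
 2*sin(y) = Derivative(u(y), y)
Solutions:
 u(y) = C1 - 2*cos(y)


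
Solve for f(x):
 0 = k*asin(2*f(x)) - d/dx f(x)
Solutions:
 Integral(1/asin(2*_y), (_y, f(x))) = C1 + k*x


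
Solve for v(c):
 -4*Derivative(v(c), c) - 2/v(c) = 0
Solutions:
 v(c) = -sqrt(C1 - c)
 v(c) = sqrt(C1 - c)


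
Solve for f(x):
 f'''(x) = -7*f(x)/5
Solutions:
 f(x) = C3*exp(-5^(2/3)*7^(1/3)*x/5) + (C1*sin(sqrt(3)*5^(2/3)*7^(1/3)*x/10) + C2*cos(sqrt(3)*5^(2/3)*7^(1/3)*x/10))*exp(5^(2/3)*7^(1/3)*x/10)


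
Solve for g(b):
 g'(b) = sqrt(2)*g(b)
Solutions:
 g(b) = C1*exp(sqrt(2)*b)


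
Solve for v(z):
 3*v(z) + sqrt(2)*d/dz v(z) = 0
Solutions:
 v(z) = C1*exp(-3*sqrt(2)*z/2)


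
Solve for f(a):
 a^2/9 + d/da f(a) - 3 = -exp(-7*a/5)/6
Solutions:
 f(a) = C1 - a^3/27 + 3*a + 5*exp(-7*a/5)/42


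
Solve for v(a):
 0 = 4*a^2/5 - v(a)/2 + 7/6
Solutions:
 v(a) = 8*a^2/5 + 7/3


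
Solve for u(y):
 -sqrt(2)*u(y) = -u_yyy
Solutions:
 u(y) = C3*exp(2^(1/6)*y) + (C1*sin(2^(1/6)*sqrt(3)*y/2) + C2*cos(2^(1/6)*sqrt(3)*y/2))*exp(-2^(1/6)*y/2)


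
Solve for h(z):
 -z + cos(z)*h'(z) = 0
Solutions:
 h(z) = C1 + Integral(z/cos(z), z)


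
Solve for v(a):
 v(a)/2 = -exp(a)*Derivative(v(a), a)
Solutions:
 v(a) = C1*exp(exp(-a)/2)


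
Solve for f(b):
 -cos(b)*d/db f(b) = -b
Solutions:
 f(b) = C1 + Integral(b/cos(b), b)


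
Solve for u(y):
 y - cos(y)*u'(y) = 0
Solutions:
 u(y) = C1 + Integral(y/cos(y), y)


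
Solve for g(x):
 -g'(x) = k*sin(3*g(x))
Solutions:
 g(x) = -acos((-C1 - exp(6*k*x))/(C1 - exp(6*k*x)))/3 + 2*pi/3
 g(x) = acos((-C1 - exp(6*k*x))/(C1 - exp(6*k*x)))/3


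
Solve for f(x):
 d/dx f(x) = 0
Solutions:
 f(x) = C1


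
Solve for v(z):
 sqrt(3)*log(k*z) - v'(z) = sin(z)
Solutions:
 v(z) = C1 + sqrt(3)*z*(log(k*z) - 1) + cos(z)


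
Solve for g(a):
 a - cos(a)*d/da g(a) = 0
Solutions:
 g(a) = C1 + Integral(a/cos(a), a)


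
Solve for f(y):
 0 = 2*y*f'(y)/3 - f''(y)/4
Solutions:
 f(y) = C1 + C2*erfi(2*sqrt(3)*y/3)


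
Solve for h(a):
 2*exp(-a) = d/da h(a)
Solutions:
 h(a) = C1 - 2*exp(-a)


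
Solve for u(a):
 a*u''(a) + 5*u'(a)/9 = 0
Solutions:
 u(a) = C1 + C2*a^(4/9)


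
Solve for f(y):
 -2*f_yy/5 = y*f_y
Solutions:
 f(y) = C1 + C2*erf(sqrt(5)*y/2)


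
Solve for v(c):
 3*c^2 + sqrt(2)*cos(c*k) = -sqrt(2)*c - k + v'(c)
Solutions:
 v(c) = C1 + c^3 + sqrt(2)*c^2/2 + c*k + sqrt(2)*sin(c*k)/k


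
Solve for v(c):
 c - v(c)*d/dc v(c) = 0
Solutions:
 v(c) = -sqrt(C1 + c^2)
 v(c) = sqrt(C1 + c^2)


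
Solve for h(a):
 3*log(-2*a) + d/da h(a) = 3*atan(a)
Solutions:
 h(a) = C1 - 3*a*log(-a) + 3*a*atan(a) - 3*a*log(2) + 3*a - 3*log(a^2 + 1)/2


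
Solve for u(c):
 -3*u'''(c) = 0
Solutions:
 u(c) = C1 + C2*c + C3*c^2


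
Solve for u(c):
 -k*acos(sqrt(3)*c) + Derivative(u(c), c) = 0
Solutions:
 u(c) = C1 + k*(c*acos(sqrt(3)*c) - sqrt(3)*sqrt(1 - 3*c^2)/3)


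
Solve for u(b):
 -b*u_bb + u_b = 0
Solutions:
 u(b) = C1 + C2*b^2


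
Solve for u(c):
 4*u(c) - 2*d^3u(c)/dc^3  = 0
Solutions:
 u(c) = C3*exp(2^(1/3)*c) + (C1*sin(2^(1/3)*sqrt(3)*c/2) + C2*cos(2^(1/3)*sqrt(3)*c/2))*exp(-2^(1/3)*c/2)


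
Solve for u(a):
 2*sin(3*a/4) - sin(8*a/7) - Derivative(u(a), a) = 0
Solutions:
 u(a) = C1 - 8*cos(3*a/4)/3 + 7*cos(8*a/7)/8


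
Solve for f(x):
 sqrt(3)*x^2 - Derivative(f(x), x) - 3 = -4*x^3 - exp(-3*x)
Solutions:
 f(x) = C1 + x^4 + sqrt(3)*x^3/3 - 3*x - exp(-3*x)/3


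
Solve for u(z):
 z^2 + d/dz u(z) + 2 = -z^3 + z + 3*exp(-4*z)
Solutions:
 u(z) = C1 - z^4/4 - z^3/3 + z^2/2 - 2*z - 3*exp(-4*z)/4


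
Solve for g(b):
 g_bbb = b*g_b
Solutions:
 g(b) = C1 + Integral(C2*airyai(b) + C3*airybi(b), b)


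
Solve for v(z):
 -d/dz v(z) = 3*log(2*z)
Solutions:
 v(z) = C1 - 3*z*log(z) - z*log(8) + 3*z


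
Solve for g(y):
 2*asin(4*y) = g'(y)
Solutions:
 g(y) = C1 + 2*y*asin(4*y) + sqrt(1 - 16*y^2)/2


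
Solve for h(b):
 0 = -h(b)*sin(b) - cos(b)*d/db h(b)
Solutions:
 h(b) = C1*cos(b)


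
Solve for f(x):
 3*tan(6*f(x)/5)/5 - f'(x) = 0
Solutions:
 f(x) = -5*asin(C1*exp(18*x/25))/6 + 5*pi/6
 f(x) = 5*asin(C1*exp(18*x/25))/6


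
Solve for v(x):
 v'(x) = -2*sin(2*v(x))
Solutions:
 v(x) = pi - acos((-C1 - exp(8*x))/(C1 - exp(8*x)))/2
 v(x) = acos((-C1 - exp(8*x))/(C1 - exp(8*x)))/2


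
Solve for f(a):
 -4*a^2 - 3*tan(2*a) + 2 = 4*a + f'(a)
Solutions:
 f(a) = C1 - 4*a^3/3 - 2*a^2 + 2*a + 3*log(cos(2*a))/2


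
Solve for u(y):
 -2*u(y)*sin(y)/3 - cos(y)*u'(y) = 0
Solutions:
 u(y) = C1*cos(y)^(2/3)


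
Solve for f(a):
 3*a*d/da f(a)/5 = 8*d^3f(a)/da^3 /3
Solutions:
 f(a) = C1 + Integral(C2*airyai(15^(2/3)*a/10) + C3*airybi(15^(2/3)*a/10), a)


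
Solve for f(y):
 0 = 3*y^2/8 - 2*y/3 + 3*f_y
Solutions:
 f(y) = C1 - y^3/24 + y^2/9


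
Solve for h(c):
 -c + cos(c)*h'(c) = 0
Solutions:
 h(c) = C1 + Integral(c/cos(c), c)


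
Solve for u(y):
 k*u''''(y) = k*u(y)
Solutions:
 u(y) = C1*exp(-y) + C2*exp(y) + C3*sin(y) + C4*cos(y)


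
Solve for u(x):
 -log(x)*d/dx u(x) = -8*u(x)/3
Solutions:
 u(x) = C1*exp(8*li(x)/3)


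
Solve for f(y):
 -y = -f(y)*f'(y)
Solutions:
 f(y) = -sqrt(C1 + y^2)
 f(y) = sqrt(C1 + y^2)


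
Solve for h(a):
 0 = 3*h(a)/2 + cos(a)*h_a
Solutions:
 h(a) = C1*(sin(a) - 1)^(3/4)/(sin(a) + 1)^(3/4)


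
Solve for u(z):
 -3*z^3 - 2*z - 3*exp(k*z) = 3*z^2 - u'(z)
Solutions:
 u(z) = C1 + 3*z^4/4 + z^3 + z^2 + 3*exp(k*z)/k


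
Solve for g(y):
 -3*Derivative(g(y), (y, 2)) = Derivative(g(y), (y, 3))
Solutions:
 g(y) = C1 + C2*y + C3*exp(-3*y)


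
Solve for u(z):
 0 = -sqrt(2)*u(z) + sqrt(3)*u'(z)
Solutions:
 u(z) = C1*exp(sqrt(6)*z/3)


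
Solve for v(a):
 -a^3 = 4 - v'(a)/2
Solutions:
 v(a) = C1 + a^4/2 + 8*a


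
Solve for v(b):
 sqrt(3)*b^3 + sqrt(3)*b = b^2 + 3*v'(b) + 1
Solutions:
 v(b) = C1 + sqrt(3)*b^4/12 - b^3/9 + sqrt(3)*b^2/6 - b/3


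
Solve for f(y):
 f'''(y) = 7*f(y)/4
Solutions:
 f(y) = C3*exp(14^(1/3)*y/2) + (C1*sin(14^(1/3)*sqrt(3)*y/4) + C2*cos(14^(1/3)*sqrt(3)*y/4))*exp(-14^(1/3)*y/4)


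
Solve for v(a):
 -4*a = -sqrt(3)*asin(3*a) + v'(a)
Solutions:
 v(a) = C1 - 2*a^2 + sqrt(3)*(a*asin(3*a) + sqrt(1 - 9*a^2)/3)


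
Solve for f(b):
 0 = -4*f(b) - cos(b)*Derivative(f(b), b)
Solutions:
 f(b) = C1*(sin(b)^2 - 2*sin(b) + 1)/(sin(b)^2 + 2*sin(b) + 1)


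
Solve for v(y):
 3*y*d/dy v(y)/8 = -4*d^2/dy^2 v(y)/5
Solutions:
 v(y) = C1 + C2*erf(sqrt(15)*y/8)


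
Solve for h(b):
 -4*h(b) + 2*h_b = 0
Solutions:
 h(b) = C1*exp(2*b)


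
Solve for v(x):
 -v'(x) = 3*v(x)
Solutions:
 v(x) = C1*exp(-3*x)


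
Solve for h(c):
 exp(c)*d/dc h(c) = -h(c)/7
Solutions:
 h(c) = C1*exp(exp(-c)/7)


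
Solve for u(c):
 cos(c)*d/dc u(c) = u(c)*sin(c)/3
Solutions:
 u(c) = C1/cos(c)^(1/3)


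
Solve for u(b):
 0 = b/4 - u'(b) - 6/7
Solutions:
 u(b) = C1 + b^2/8 - 6*b/7


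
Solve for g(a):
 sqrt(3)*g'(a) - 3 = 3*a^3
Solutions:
 g(a) = C1 + sqrt(3)*a^4/4 + sqrt(3)*a


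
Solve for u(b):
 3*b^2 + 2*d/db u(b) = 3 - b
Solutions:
 u(b) = C1 - b^3/2 - b^2/4 + 3*b/2


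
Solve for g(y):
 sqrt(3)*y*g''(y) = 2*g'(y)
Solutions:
 g(y) = C1 + C2*y^(1 + 2*sqrt(3)/3)


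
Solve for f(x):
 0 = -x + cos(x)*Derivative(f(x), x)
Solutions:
 f(x) = C1 + Integral(x/cos(x), x)


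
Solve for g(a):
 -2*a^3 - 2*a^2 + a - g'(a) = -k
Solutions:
 g(a) = C1 - a^4/2 - 2*a^3/3 + a^2/2 + a*k


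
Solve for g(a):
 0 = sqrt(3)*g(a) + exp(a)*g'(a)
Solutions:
 g(a) = C1*exp(sqrt(3)*exp(-a))


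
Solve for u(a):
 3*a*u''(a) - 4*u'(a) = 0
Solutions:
 u(a) = C1 + C2*a^(7/3)


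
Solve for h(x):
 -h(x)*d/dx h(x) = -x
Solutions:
 h(x) = -sqrt(C1 + x^2)
 h(x) = sqrt(C1 + x^2)


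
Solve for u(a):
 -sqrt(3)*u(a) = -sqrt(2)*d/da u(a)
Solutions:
 u(a) = C1*exp(sqrt(6)*a/2)


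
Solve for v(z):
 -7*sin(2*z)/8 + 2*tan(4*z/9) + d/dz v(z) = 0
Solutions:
 v(z) = C1 + 9*log(cos(4*z/9))/2 - 7*cos(2*z)/16


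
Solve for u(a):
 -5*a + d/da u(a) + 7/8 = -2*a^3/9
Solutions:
 u(a) = C1 - a^4/18 + 5*a^2/2 - 7*a/8


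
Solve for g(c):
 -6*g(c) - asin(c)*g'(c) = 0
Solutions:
 g(c) = C1*exp(-6*Integral(1/asin(c), c))


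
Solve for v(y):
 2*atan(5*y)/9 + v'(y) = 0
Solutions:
 v(y) = C1 - 2*y*atan(5*y)/9 + log(25*y^2 + 1)/45


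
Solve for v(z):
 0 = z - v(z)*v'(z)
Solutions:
 v(z) = -sqrt(C1 + z^2)
 v(z) = sqrt(C1 + z^2)


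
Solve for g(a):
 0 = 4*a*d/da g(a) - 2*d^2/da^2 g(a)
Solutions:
 g(a) = C1 + C2*erfi(a)


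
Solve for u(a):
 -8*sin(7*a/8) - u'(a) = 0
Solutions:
 u(a) = C1 + 64*cos(7*a/8)/7


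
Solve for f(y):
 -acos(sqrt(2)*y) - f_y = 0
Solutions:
 f(y) = C1 - y*acos(sqrt(2)*y) + sqrt(2)*sqrt(1 - 2*y^2)/2


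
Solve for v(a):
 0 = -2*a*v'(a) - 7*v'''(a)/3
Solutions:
 v(a) = C1 + Integral(C2*airyai(-6^(1/3)*7^(2/3)*a/7) + C3*airybi(-6^(1/3)*7^(2/3)*a/7), a)


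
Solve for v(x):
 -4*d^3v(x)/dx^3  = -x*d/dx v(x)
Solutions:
 v(x) = C1 + Integral(C2*airyai(2^(1/3)*x/2) + C3*airybi(2^(1/3)*x/2), x)


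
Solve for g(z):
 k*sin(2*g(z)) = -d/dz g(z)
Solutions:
 g(z) = pi - acos((-C1 - exp(4*k*z))/(C1 - exp(4*k*z)))/2
 g(z) = acos((-C1 - exp(4*k*z))/(C1 - exp(4*k*z)))/2


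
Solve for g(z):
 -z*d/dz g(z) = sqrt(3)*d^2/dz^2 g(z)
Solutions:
 g(z) = C1 + C2*erf(sqrt(2)*3^(3/4)*z/6)


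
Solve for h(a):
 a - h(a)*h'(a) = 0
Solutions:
 h(a) = -sqrt(C1 + a^2)
 h(a) = sqrt(C1 + a^2)


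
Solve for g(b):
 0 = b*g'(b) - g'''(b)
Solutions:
 g(b) = C1 + Integral(C2*airyai(b) + C3*airybi(b), b)


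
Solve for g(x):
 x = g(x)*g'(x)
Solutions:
 g(x) = -sqrt(C1 + x^2)
 g(x) = sqrt(C1 + x^2)


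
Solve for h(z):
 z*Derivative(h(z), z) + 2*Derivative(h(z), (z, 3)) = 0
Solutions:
 h(z) = C1 + Integral(C2*airyai(-2^(2/3)*z/2) + C3*airybi(-2^(2/3)*z/2), z)


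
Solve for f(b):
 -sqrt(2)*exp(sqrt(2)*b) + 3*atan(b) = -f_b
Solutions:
 f(b) = C1 - 3*b*atan(b) + exp(sqrt(2)*b) + 3*log(b^2 + 1)/2


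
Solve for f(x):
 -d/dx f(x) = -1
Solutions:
 f(x) = C1 + x


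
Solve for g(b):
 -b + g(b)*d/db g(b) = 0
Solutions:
 g(b) = -sqrt(C1 + b^2)
 g(b) = sqrt(C1 + b^2)


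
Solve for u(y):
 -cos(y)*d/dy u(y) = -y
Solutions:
 u(y) = C1 + Integral(y/cos(y), y)


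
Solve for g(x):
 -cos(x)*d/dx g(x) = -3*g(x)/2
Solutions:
 g(x) = C1*(sin(x) + 1)^(3/4)/(sin(x) - 1)^(3/4)


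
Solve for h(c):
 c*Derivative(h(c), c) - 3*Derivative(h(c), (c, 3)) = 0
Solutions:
 h(c) = C1 + Integral(C2*airyai(3^(2/3)*c/3) + C3*airybi(3^(2/3)*c/3), c)


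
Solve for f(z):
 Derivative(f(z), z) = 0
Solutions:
 f(z) = C1


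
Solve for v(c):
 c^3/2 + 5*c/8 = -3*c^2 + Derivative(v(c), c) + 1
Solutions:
 v(c) = C1 + c^4/8 + c^3 + 5*c^2/16 - c


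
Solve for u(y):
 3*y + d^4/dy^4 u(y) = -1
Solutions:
 u(y) = C1 + C2*y + C3*y^2 + C4*y^3 - y^5/40 - y^4/24


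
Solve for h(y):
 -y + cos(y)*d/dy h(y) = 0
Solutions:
 h(y) = C1 + Integral(y/cos(y), y)


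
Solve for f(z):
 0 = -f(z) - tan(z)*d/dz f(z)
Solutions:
 f(z) = C1/sin(z)


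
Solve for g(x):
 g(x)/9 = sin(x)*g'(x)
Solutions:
 g(x) = C1*(cos(x) - 1)^(1/18)/(cos(x) + 1)^(1/18)


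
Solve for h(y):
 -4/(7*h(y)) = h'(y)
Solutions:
 h(y) = -sqrt(C1 - 56*y)/7
 h(y) = sqrt(C1 - 56*y)/7


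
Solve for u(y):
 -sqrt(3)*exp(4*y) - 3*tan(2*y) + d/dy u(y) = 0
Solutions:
 u(y) = C1 + sqrt(3)*exp(4*y)/4 - 3*log(cos(2*y))/2


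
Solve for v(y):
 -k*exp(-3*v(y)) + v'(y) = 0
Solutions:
 v(y) = log(C1 + 3*k*y)/3
 v(y) = log((-3^(1/3) - 3^(5/6)*I)*(C1 + k*y)^(1/3)/2)
 v(y) = log((-3^(1/3) + 3^(5/6)*I)*(C1 + k*y)^(1/3)/2)


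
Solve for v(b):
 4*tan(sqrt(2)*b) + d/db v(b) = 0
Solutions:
 v(b) = C1 + 2*sqrt(2)*log(cos(sqrt(2)*b))


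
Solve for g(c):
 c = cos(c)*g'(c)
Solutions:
 g(c) = C1 + Integral(c/cos(c), c)


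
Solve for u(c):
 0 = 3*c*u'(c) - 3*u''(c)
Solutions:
 u(c) = C1 + C2*erfi(sqrt(2)*c/2)


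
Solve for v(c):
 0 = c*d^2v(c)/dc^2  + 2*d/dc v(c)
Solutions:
 v(c) = C1 + C2/c


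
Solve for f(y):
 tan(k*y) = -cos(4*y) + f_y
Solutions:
 f(y) = C1 + Piecewise((-log(cos(k*y))/k, Ne(k, 0)), (0, True)) + sin(4*y)/4


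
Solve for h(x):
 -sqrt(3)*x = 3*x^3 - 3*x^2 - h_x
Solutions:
 h(x) = C1 + 3*x^4/4 - x^3 + sqrt(3)*x^2/2


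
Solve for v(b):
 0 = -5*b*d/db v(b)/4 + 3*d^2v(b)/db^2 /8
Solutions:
 v(b) = C1 + C2*erfi(sqrt(15)*b/3)


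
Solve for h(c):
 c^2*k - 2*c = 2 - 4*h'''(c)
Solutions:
 h(c) = C1 + C2*c + C3*c^2 - c^5*k/240 + c^4/48 + c^3/12


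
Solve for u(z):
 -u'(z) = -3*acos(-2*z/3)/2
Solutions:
 u(z) = C1 + 3*z*acos(-2*z/3)/2 + 3*sqrt(9 - 4*z^2)/4


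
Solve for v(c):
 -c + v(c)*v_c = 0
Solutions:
 v(c) = -sqrt(C1 + c^2)
 v(c) = sqrt(C1 + c^2)


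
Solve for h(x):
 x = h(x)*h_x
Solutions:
 h(x) = -sqrt(C1 + x^2)
 h(x) = sqrt(C1 + x^2)


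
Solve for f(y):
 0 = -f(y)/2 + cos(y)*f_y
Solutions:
 f(y) = C1*(sin(y) + 1)^(1/4)/(sin(y) - 1)^(1/4)


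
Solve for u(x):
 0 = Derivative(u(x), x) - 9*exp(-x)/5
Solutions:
 u(x) = C1 - 9*exp(-x)/5


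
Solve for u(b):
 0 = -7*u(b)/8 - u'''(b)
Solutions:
 u(b) = C3*exp(-7^(1/3)*b/2) + (C1*sin(sqrt(3)*7^(1/3)*b/4) + C2*cos(sqrt(3)*7^(1/3)*b/4))*exp(7^(1/3)*b/4)


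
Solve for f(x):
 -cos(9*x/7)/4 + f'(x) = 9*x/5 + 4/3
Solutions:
 f(x) = C1 + 9*x^2/10 + 4*x/3 + 7*sin(9*x/7)/36


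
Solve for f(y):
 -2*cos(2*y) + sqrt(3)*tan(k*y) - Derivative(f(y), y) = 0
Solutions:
 f(y) = C1 + sqrt(3)*Piecewise((-log(cos(k*y))/k, Ne(k, 0)), (0, True)) - sin(2*y)


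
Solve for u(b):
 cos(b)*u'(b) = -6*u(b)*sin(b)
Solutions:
 u(b) = C1*cos(b)^6


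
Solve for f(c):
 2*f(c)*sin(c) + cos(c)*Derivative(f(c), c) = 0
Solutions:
 f(c) = C1*cos(c)^2


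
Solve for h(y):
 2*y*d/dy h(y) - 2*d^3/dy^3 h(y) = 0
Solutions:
 h(y) = C1 + Integral(C2*airyai(y) + C3*airybi(y), y)


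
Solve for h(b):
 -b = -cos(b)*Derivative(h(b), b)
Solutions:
 h(b) = C1 + Integral(b/cos(b), b)


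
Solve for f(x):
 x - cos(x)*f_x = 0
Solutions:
 f(x) = C1 + Integral(x/cos(x), x)


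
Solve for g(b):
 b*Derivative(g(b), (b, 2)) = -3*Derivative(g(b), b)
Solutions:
 g(b) = C1 + C2/b^2


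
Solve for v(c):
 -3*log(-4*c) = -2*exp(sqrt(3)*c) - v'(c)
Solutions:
 v(c) = C1 + 3*c*log(-c) + 3*c*(-1 + 2*log(2)) - 2*sqrt(3)*exp(sqrt(3)*c)/3


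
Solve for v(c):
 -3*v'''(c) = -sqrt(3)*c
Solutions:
 v(c) = C1 + C2*c + C3*c^2 + sqrt(3)*c^4/72


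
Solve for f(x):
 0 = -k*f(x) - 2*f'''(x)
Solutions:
 f(x) = C1*exp(2^(2/3)*x*(-k)^(1/3)/2) + C2*exp(2^(2/3)*x*(-k)^(1/3)*(-1 + sqrt(3)*I)/4) + C3*exp(-2^(2/3)*x*(-k)^(1/3)*(1 + sqrt(3)*I)/4)


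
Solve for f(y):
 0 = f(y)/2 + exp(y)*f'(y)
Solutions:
 f(y) = C1*exp(exp(-y)/2)


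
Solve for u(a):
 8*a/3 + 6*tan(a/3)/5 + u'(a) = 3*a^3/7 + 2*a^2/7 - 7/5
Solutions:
 u(a) = C1 + 3*a^4/28 + 2*a^3/21 - 4*a^2/3 - 7*a/5 + 18*log(cos(a/3))/5


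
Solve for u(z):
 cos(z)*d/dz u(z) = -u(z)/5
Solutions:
 u(z) = C1*(sin(z) - 1)^(1/10)/(sin(z) + 1)^(1/10)


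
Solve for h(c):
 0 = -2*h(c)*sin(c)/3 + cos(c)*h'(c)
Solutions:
 h(c) = C1/cos(c)^(2/3)


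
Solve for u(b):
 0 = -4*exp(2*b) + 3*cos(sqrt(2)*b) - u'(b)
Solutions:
 u(b) = C1 - 2*exp(2*b) + 3*sqrt(2)*sin(sqrt(2)*b)/2


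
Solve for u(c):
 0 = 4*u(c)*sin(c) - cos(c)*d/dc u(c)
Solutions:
 u(c) = C1/cos(c)^4


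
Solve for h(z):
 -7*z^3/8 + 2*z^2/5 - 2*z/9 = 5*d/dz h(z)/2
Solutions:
 h(z) = C1 - 7*z^4/80 + 4*z^3/75 - 2*z^2/45


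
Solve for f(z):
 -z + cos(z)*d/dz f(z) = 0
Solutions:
 f(z) = C1 + Integral(z/cos(z), z)


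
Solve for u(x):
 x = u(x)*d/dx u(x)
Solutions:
 u(x) = -sqrt(C1 + x^2)
 u(x) = sqrt(C1 + x^2)


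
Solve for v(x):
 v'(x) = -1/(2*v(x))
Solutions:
 v(x) = -sqrt(C1 - x)
 v(x) = sqrt(C1 - x)


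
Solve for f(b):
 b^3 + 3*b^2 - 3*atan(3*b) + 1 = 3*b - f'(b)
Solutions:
 f(b) = C1 - b^4/4 - b^3 + 3*b^2/2 + 3*b*atan(3*b) - b - log(9*b^2 + 1)/2


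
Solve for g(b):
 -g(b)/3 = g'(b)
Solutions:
 g(b) = C1*exp(-b/3)


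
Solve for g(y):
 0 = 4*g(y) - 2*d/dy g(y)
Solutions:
 g(y) = C1*exp(2*y)


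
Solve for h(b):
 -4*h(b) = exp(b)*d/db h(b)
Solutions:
 h(b) = C1*exp(4*exp(-b))


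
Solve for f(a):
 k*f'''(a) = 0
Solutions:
 f(a) = C1 + C2*a + C3*a^2


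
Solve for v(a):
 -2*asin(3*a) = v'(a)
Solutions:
 v(a) = C1 - 2*a*asin(3*a) - 2*sqrt(1 - 9*a^2)/3


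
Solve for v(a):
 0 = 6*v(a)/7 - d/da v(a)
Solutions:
 v(a) = C1*exp(6*a/7)


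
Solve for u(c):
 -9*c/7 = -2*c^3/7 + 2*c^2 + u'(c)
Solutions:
 u(c) = C1 + c^4/14 - 2*c^3/3 - 9*c^2/14


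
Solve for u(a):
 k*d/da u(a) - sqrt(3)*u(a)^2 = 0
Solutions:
 u(a) = -k/(C1*k + sqrt(3)*a)


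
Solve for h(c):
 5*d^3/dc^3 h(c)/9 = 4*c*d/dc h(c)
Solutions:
 h(c) = C1 + Integral(C2*airyai(30^(2/3)*c/5) + C3*airybi(30^(2/3)*c/5), c)


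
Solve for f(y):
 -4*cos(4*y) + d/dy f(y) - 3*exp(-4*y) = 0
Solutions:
 f(y) = C1 + sin(4*y) - 3*exp(-4*y)/4


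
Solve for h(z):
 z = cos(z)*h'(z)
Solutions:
 h(z) = C1 + Integral(z/cos(z), z)


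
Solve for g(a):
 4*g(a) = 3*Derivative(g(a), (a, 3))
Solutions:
 g(a) = C3*exp(6^(2/3)*a/3) + (C1*sin(2^(2/3)*3^(1/6)*a/2) + C2*cos(2^(2/3)*3^(1/6)*a/2))*exp(-6^(2/3)*a/6)


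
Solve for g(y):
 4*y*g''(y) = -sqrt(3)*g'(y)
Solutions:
 g(y) = C1 + C2*y^(1 - sqrt(3)/4)


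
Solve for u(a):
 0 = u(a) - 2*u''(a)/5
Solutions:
 u(a) = C1*exp(-sqrt(10)*a/2) + C2*exp(sqrt(10)*a/2)


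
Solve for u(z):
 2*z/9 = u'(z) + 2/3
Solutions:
 u(z) = C1 + z^2/9 - 2*z/3


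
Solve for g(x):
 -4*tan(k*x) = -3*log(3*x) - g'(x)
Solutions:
 g(x) = C1 - 3*x*log(x) - 3*x*log(3) + 3*x + 4*Piecewise((-log(cos(k*x))/k, Ne(k, 0)), (0, True))


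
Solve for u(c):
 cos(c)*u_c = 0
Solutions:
 u(c) = C1


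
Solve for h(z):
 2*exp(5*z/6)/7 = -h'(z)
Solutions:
 h(z) = C1 - 12*exp(5*z/6)/35


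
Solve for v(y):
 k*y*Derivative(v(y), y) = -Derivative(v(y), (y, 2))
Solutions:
 v(y) = Piecewise((-sqrt(2)*sqrt(pi)*C1*erf(sqrt(2)*sqrt(k)*y/2)/(2*sqrt(k)) - C2, (k > 0) | (k < 0)), (-C1*y - C2, True))


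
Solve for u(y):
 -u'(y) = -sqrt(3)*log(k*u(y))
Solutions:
 li(k*u(y))/k = C1 + sqrt(3)*y


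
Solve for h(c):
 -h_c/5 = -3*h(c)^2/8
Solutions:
 h(c) = -8/(C1 + 15*c)


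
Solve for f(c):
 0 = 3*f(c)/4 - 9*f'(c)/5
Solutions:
 f(c) = C1*exp(5*c/12)


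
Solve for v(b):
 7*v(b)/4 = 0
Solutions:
 v(b) = 0


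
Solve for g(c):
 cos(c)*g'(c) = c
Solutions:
 g(c) = C1 + Integral(c/cos(c), c)


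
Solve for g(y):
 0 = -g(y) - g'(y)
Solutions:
 g(y) = C1*exp(-y)


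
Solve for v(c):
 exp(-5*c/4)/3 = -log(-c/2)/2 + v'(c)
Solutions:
 v(c) = C1 + c*log(-c)/2 + c*(-1 - log(2))/2 - 4*exp(-5*c/4)/15


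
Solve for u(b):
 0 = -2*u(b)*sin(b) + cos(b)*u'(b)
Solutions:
 u(b) = C1/cos(b)^2


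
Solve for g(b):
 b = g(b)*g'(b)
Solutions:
 g(b) = -sqrt(C1 + b^2)
 g(b) = sqrt(C1 + b^2)


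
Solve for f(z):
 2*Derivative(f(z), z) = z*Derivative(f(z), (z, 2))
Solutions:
 f(z) = C1 + C2*z^3


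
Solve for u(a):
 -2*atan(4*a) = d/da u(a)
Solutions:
 u(a) = C1 - 2*a*atan(4*a) + log(16*a^2 + 1)/4


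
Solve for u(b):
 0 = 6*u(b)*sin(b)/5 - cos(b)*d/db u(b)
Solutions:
 u(b) = C1/cos(b)^(6/5)


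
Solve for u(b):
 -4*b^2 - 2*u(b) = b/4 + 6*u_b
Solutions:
 u(b) = C1*exp(-b/3) - 2*b^2 + 95*b/8 - 285/8


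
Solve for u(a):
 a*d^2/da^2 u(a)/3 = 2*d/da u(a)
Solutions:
 u(a) = C1 + C2*a^7


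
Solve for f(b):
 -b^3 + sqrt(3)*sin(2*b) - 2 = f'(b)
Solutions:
 f(b) = C1 - b^4/4 - 2*b - sqrt(3)*cos(2*b)/2


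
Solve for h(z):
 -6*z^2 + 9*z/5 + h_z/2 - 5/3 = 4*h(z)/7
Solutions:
 h(z) = C1*exp(8*z/7) - 21*z^2/2 - 609*z/40 - 15589/960


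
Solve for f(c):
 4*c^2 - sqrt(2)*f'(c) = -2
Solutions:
 f(c) = C1 + 2*sqrt(2)*c^3/3 + sqrt(2)*c


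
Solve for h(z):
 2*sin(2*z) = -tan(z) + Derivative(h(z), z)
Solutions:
 h(z) = C1 - log(cos(z)) - cos(2*z)


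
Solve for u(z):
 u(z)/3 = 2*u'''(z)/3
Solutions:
 u(z) = C3*exp(2^(2/3)*z/2) + (C1*sin(2^(2/3)*sqrt(3)*z/4) + C2*cos(2^(2/3)*sqrt(3)*z/4))*exp(-2^(2/3)*z/4)


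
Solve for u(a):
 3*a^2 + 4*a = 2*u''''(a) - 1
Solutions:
 u(a) = C1 + C2*a + C3*a^2 + C4*a^3 + a^6/240 + a^5/60 + a^4/48


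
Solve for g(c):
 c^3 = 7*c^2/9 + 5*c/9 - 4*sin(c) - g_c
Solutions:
 g(c) = C1 - c^4/4 + 7*c^3/27 + 5*c^2/18 + 4*cos(c)


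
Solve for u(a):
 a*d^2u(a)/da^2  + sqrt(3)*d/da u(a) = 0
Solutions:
 u(a) = C1 + C2*a^(1 - sqrt(3))


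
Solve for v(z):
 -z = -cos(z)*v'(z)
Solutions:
 v(z) = C1 + Integral(z/cos(z), z)


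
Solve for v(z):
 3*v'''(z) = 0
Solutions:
 v(z) = C1 + C2*z + C3*z^2


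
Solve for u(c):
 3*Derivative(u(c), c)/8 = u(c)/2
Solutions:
 u(c) = C1*exp(4*c/3)


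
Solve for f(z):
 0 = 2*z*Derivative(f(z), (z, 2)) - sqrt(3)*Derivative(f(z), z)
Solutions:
 f(z) = C1 + C2*z^(sqrt(3)/2 + 1)


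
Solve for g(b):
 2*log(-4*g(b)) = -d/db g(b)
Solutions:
 Integral(1/(log(-_y) + 2*log(2)), (_y, g(b)))/2 = C1 - b


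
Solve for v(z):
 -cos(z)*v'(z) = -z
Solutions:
 v(z) = C1 + Integral(z/cos(z), z)


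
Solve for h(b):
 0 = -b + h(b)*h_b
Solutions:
 h(b) = -sqrt(C1 + b^2)
 h(b) = sqrt(C1 + b^2)


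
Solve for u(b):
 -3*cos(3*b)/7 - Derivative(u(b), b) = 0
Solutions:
 u(b) = C1 - sin(3*b)/7


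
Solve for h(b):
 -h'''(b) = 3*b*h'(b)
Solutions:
 h(b) = C1 + Integral(C2*airyai(-3^(1/3)*b) + C3*airybi(-3^(1/3)*b), b)


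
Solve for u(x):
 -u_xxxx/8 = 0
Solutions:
 u(x) = C1 + C2*x + C3*x^2 + C4*x^3


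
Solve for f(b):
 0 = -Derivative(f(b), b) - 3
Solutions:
 f(b) = C1 - 3*b


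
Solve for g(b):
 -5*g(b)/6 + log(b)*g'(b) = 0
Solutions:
 g(b) = C1*exp(5*li(b)/6)


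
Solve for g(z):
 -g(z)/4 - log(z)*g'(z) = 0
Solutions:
 g(z) = C1*exp(-li(z)/4)


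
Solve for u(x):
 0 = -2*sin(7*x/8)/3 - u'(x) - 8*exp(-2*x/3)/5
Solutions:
 u(x) = C1 + 16*cos(7*x/8)/21 + 12*exp(-2*x/3)/5


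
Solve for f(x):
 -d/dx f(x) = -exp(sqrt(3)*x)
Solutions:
 f(x) = C1 + sqrt(3)*exp(sqrt(3)*x)/3


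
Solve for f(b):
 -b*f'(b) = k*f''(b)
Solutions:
 f(b) = C1 + C2*sqrt(k)*erf(sqrt(2)*b*sqrt(1/k)/2)


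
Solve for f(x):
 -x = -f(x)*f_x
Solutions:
 f(x) = -sqrt(C1 + x^2)
 f(x) = sqrt(C1 + x^2)


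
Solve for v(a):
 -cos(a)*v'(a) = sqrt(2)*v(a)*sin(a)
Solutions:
 v(a) = C1*cos(a)^(sqrt(2))


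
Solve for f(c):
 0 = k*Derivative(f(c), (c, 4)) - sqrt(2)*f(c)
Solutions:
 f(c) = C1*exp(-2^(1/8)*c*(1/k)^(1/4)) + C2*exp(2^(1/8)*c*(1/k)^(1/4)) + C3*exp(-2^(1/8)*I*c*(1/k)^(1/4)) + C4*exp(2^(1/8)*I*c*(1/k)^(1/4))


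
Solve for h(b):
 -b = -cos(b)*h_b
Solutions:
 h(b) = C1 + Integral(b/cos(b), b)


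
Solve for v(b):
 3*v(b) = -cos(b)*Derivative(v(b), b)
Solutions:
 v(b) = C1*(sin(b) - 1)^(3/2)/(sin(b) + 1)^(3/2)


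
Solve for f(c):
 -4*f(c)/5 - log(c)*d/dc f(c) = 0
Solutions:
 f(c) = C1*exp(-4*li(c)/5)


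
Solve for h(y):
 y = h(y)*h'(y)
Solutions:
 h(y) = -sqrt(C1 + y^2)
 h(y) = sqrt(C1 + y^2)


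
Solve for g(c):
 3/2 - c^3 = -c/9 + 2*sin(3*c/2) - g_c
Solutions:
 g(c) = C1 + c^4/4 - c^2/18 - 3*c/2 - 4*cos(3*c/2)/3


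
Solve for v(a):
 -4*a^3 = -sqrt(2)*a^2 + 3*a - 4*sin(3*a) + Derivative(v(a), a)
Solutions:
 v(a) = C1 - a^4 + sqrt(2)*a^3/3 - 3*a^2/2 - 4*cos(3*a)/3


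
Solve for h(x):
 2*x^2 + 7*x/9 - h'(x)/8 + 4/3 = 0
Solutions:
 h(x) = C1 + 16*x^3/3 + 28*x^2/9 + 32*x/3


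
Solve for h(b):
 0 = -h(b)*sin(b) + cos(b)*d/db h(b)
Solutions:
 h(b) = C1/cos(b)


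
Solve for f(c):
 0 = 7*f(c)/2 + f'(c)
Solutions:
 f(c) = C1*exp(-7*c/2)


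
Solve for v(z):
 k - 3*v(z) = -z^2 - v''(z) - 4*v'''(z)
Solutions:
 v(z) = C1*exp(-z*((36*sqrt(323) + 647)^(-1/3) + 2 + (36*sqrt(323) + 647)^(1/3))/24)*sin(sqrt(3)*z*(-(36*sqrt(323) + 647)^(1/3) + (36*sqrt(323) + 647)^(-1/3))/24) + C2*exp(-z*((36*sqrt(323) + 647)^(-1/3) + 2 + (36*sqrt(323) + 647)^(1/3))/24)*cos(sqrt(3)*z*(-(36*sqrt(323) + 647)^(1/3) + (36*sqrt(323) + 647)^(-1/3))/24) + C3*exp(z*(-1 + (36*sqrt(323) + 647)^(-1/3) + (36*sqrt(323) + 647)^(1/3))/12) + k/3 + z^2/3 + 2/9


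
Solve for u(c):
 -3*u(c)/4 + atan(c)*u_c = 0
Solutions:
 u(c) = C1*exp(3*Integral(1/atan(c), c)/4)


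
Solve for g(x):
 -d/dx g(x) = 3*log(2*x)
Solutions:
 g(x) = C1 - 3*x*log(x) - x*log(8) + 3*x


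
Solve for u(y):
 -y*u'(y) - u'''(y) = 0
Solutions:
 u(y) = C1 + Integral(C2*airyai(-y) + C3*airybi(-y), y)


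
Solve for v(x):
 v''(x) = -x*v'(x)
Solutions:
 v(x) = C1 + C2*erf(sqrt(2)*x/2)


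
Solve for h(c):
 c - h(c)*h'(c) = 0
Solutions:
 h(c) = -sqrt(C1 + c^2)
 h(c) = sqrt(C1 + c^2)


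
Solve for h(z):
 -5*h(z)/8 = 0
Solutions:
 h(z) = 0


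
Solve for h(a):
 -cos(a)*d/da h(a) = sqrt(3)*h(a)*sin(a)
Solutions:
 h(a) = C1*cos(a)^(sqrt(3))


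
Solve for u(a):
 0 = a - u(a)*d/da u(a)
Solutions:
 u(a) = -sqrt(C1 + a^2)
 u(a) = sqrt(C1 + a^2)


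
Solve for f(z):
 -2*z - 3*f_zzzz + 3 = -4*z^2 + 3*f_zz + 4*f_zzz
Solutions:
 f(z) = C1 + C2*z + z^4/9 - 19*z^3/27 + 107*z^2/54 + (C3*sin(sqrt(5)*z/3) + C4*cos(sqrt(5)*z/3))*exp(-2*z/3)


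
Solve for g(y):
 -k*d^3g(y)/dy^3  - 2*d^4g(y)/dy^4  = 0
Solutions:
 g(y) = C1 + C2*y + C3*y^2 + C4*exp(-k*y/2)


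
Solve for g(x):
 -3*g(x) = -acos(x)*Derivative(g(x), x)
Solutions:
 g(x) = C1*exp(3*Integral(1/acos(x), x))


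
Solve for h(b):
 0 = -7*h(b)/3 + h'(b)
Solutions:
 h(b) = C1*exp(7*b/3)


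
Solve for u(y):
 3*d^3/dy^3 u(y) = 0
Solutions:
 u(y) = C1 + C2*y + C3*y^2


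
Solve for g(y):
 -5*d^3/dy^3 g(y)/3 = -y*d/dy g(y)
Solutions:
 g(y) = C1 + Integral(C2*airyai(3^(1/3)*5^(2/3)*y/5) + C3*airybi(3^(1/3)*5^(2/3)*y/5), y)


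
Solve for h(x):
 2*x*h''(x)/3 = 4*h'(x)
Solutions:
 h(x) = C1 + C2*x^7


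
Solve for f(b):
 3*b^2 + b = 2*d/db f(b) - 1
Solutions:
 f(b) = C1 + b^3/2 + b^2/4 + b/2


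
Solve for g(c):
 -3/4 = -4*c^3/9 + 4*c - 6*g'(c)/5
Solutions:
 g(c) = C1 - 5*c^4/54 + 5*c^2/3 + 5*c/8


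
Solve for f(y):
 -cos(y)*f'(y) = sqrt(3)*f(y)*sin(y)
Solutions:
 f(y) = C1*cos(y)^(sqrt(3))


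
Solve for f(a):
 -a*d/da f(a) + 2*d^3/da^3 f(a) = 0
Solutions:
 f(a) = C1 + Integral(C2*airyai(2^(2/3)*a/2) + C3*airybi(2^(2/3)*a/2), a)


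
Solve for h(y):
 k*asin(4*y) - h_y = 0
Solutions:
 h(y) = C1 + k*(y*asin(4*y) + sqrt(1 - 16*y^2)/4)


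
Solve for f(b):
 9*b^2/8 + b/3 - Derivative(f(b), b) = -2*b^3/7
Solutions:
 f(b) = C1 + b^4/14 + 3*b^3/8 + b^2/6


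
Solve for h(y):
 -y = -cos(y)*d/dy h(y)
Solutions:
 h(y) = C1 + Integral(y/cos(y), y)


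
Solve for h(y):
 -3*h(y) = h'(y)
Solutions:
 h(y) = C1*exp(-3*y)


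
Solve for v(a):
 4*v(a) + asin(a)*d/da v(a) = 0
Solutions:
 v(a) = C1*exp(-4*Integral(1/asin(a), a))


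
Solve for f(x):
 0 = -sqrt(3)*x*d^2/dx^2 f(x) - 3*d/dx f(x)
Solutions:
 f(x) = C1 + C2*x^(1 - sqrt(3))


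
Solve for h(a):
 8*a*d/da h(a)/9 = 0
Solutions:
 h(a) = C1


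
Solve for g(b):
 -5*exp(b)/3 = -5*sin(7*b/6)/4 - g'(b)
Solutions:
 g(b) = C1 + 5*exp(b)/3 + 15*cos(7*b/6)/14


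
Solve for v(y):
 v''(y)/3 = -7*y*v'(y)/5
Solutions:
 v(y) = C1 + C2*erf(sqrt(210)*y/10)


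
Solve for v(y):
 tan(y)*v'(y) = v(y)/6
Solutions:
 v(y) = C1*sin(y)^(1/6)


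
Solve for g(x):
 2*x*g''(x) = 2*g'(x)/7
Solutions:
 g(x) = C1 + C2*x^(8/7)


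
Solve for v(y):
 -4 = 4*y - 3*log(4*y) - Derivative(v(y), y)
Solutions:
 v(y) = C1 + 2*y^2 - 3*y*log(y) - y*log(64) + 7*y


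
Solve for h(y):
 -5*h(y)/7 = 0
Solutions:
 h(y) = 0


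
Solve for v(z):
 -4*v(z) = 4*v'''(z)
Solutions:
 v(z) = C3*exp(-z) + (C1*sin(sqrt(3)*z/2) + C2*cos(sqrt(3)*z/2))*exp(z/2)


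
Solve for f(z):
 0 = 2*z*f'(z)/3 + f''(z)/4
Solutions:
 f(z) = C1 + C2*erf(2*sqrt(3)*z/3)


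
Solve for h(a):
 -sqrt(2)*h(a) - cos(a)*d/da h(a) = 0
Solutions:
 h(a) = C1*(sin(a) - 1)^(sqrt(2)/2)/(sin(a) + 1)^(sqrt(2)/2)


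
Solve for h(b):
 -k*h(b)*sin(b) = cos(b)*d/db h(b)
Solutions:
 h(b) = C1*exp(k*log(cos(b)))


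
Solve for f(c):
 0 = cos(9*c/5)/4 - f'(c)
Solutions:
 f(c) = C1 + 5*sin(9*c/5)/36


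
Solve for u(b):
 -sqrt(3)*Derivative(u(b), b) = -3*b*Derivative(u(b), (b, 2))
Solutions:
 u(b) = C1 + C2*b^(sqrt(3)/3 + 1)


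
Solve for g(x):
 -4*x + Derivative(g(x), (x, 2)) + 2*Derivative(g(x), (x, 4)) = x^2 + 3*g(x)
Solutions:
 g(x) = C1*exp(-x) + C2*exp(x) + C3*sin(sqrt(6)*x/2) + C4*cos(sqrt(6)*x/2) - x^2/3 - 4*x/3 - 2/9


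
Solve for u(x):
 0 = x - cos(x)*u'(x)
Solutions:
 u(x) = C1 + Integral(x/cos(x), x)


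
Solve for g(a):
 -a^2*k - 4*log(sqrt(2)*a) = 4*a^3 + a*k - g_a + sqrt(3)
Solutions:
 g(a) = C1 + a^4 + a^3*k/3 + a^2*k/2 + 4*a*log(a) - 4*a + a*log(4) + sqrt(3)*a


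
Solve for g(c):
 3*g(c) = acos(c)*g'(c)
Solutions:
 g(c) = C1*exp(3*Integral(1/acos(c), c))


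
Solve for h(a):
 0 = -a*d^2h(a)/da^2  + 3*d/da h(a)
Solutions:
 h(a) = C1 + C2*a^4


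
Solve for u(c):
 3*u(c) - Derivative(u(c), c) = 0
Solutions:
 u(c) = C1*exp(3*c)


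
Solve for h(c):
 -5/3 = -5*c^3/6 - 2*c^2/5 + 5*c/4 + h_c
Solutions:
 h(c) = C1 + 5*c^4/24 + 2*c^3/15 - 5*c^2/8 - 5*c/3


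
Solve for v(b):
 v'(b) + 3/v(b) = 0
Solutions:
 v(b) = -sqrt(C1 - 6*b)
 v(b) = sqrt(C1 - 6*b)


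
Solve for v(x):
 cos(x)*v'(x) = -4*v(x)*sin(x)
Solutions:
 v(x) = C1*cos(x)^4


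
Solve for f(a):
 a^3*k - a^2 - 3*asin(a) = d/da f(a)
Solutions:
 f(a) = C1 + a^4*k/4 - a^3/3 - 3*a*asin(a) - 3*sqrt(1 - a^2)


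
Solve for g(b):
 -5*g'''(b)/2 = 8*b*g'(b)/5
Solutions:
 g(b) = C1 + Integral(C2*airyai(-2*10^(1/3)*b/5) + C3*airybi(-2*10^(1/3)*b/5), b)


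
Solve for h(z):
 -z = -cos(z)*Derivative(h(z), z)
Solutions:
 h(z) = C1 + Integral(z/cos(z), z)


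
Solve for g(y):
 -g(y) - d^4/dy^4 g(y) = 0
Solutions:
 g(y) = (C1*sin(sqrt(2)*y/2) + C2*cos(sqrt(2)*y/2))*exp(-sqrt(2)*y/2) + (C3*sin(sqrt(2)*y/2) + C4*cos(sqrt(2)*y/2))*exp(sqrt(2)*y/2)


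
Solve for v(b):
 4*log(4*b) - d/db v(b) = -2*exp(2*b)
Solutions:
 v(b) = C1 + 4*b*log(b) + 4*b*(-1 + 2*log(2)) + exp(2*b)


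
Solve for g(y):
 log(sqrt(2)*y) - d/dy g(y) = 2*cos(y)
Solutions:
 g(y) = C1 + y*log(y) - y + y*log(2)/2 - 2*sin(y)


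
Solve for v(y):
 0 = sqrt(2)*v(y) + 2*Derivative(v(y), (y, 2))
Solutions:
 v(y) = C1*sin(2^(3/4)*y/2) + C2*cos(2^(3/4)*y/2)


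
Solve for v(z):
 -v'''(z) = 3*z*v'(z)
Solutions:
 v(z) = C1 + Integral(C2*airyai(-3^(1/3)*z) + C3*airybi(-3^(1/3)*z), z)


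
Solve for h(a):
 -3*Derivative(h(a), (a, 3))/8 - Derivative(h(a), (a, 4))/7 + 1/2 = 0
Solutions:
 h(a) = C1 + C2*a + C3*a^2 + C4*exp(-21*a/8) + 2*a^3/9


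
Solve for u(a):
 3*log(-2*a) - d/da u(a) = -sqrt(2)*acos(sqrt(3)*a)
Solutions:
 u(a) = C1 + 3*a*log(-a) - 3*a + 3*a*log(2) + sqrt(2)*(a*acos(sqrt(3)*a) - sqrt(3)*sqrt(1 - 3*a^2)/3)


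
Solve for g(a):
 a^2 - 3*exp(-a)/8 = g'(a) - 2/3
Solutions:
 g(a) = C1 + a^3/3 + 2*a/3 + 3*exp(-a)/8


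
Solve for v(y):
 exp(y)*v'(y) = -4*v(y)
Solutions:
 v(y) = C1*exp(4*exp(-y))


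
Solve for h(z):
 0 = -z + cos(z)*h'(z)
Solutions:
 h(z) = C1 + Integral(z/cos(z), z)


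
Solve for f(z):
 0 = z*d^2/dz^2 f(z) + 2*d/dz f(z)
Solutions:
 f(z) = C1 + C2/z


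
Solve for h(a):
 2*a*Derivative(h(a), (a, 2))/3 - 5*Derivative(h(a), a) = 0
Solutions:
 h(a) = C1 + C2*a^(17/2)


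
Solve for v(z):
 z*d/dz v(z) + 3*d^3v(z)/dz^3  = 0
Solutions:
 v(z) = C1 + Integral(C2*airyai(-3^(2/3)*z/3) + C3*airybi(-3^(2/3)*z/3), z)


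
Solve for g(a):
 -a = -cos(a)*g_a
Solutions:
 g(a) = C1 + Integral(a/cos(a), a)


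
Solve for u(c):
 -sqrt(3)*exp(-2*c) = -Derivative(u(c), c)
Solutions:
 u(c) = C1 - sqrt(3)*exp(-2*c)/2


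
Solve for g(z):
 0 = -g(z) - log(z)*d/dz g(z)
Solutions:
 g(z) = C1*exp(-li(z))


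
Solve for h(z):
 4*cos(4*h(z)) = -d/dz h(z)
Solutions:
 h(z) = -asin((C1 + exp(32*z))/(C1 - exp(32*z)))/4 + pi/4
 h(z) = asin((C1 + exp(32*z))/(C1 - exp(32*z)))/4


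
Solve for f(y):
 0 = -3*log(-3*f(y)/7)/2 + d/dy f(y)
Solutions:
 -2*Integral(1/(log(-_y) - log(7) + log(3)), (_y, f(y)))/3 = C1 - y


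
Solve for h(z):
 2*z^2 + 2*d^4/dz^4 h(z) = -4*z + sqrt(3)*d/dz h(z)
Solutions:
 h(z) = C1 + C4*exp(2^(2/3)*3^(1/6)*z/2) + 2*sqrt(3)*z^3/9 + 2*sqrt(3)*z^2/3 + (C2*sin(6^(2/3)*z/4) + C3*cos(6^(2/3)*z/4))*exp(-2^(2/3)*3^(1/6)*z/4)


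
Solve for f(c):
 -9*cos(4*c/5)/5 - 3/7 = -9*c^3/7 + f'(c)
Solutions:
 f(c) = C1 + 9*c^4/28 - 3*c/7 - 9*sin(4*c/5)/4


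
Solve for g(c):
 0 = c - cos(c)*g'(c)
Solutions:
 g(c) = C1 + Integral(c/cos(c), c)


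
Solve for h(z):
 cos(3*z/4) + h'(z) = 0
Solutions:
 h(z) = C1 - 4*sin(3*z/4)/3


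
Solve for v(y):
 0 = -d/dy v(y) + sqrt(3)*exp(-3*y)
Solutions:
 v(y) = C1 - sqrt(3)*exp(-3*y)/3


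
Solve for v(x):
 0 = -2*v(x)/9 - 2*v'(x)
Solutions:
 v(x) = C1*exp(-x/9)


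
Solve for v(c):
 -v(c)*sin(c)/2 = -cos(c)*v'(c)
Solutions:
 v(c) = C1/sqrt(cos(c))


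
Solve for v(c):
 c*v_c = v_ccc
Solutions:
 v(c) = C1 + Integral(C2*airyai(c) + C3*airybi(c), c)


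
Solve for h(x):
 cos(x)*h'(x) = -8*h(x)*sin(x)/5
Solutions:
 h(x) = C1*cos(x)^(8/5)


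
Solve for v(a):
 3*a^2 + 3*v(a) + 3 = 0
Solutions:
 v(a) = -a^2 - 1


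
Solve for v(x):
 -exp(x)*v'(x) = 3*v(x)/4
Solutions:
 v(x) = C1*exp(3*exp(-x)/4)


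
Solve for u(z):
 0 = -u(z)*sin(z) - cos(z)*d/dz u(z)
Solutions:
 u(z) = C1*cos(z)
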